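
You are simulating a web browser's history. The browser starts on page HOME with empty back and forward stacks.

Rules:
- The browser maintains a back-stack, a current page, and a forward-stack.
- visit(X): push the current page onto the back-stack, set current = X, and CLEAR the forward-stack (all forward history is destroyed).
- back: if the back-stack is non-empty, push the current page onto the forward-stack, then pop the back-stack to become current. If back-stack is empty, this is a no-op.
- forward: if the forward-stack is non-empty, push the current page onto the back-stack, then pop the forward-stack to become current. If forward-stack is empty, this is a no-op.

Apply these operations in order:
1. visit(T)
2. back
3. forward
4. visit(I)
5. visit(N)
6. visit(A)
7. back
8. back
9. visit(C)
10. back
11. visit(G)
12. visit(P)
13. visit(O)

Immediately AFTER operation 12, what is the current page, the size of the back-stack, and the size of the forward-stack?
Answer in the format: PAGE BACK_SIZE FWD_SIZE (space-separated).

After 1 (visit(T)): cur=T back=1 fwd=0
After 2 (back): cur=HOME back=0 fwd=1
After 3 (forward): cur=T back=1 fwd=0
After 4 (visit(I)): cur=I back=2 fwd=0
After 5 (visit(N)): cur=N back=3 fwd=0
After 6 (visit(A)): cur=A back=4 fwd=0
After 7 (back): cur=N back=3 fwd=1
After 8 (back): cur=I back=2 fwd=2
After 9 (visit(C)): cur=C back=3 fwd=0
After 10 (back): cur=I back=2 fwd=1
After 11 (visit(G)): cur=G back=3 fwd=0
After 12 (visit(P)): cur=P back=4 fwd=0

P 4 0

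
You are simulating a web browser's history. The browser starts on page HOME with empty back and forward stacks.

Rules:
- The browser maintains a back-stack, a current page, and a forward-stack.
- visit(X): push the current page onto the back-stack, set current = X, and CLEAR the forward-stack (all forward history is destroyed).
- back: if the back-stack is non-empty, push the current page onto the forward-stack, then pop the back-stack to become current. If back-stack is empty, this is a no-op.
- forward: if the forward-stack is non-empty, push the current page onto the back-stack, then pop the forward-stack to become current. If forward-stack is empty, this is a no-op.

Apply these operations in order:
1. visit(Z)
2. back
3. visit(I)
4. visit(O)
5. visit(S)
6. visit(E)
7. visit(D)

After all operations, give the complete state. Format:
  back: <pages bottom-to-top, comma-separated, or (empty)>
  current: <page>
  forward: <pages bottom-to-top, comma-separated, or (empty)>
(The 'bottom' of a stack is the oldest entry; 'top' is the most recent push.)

Answer: back: HOME,I,O,S,E
current: D
forward: (empty)

Derivation:
After 1 (visit(Z)): cur=Z back=1 fwd=0
After 2 (back): cur=HOME back=0 fwd=1
After 3 (visit(I)): cur=I back=1 fwd=0
After 4 (visit(O)): cur=O back=2 fwd=0
After 5 (visit(S)): cur=S back=3 fwd=0
After 6 (visit(E)): cur=E back=4 fwd=0
After 7 (visit(D)): cur=D back=5 fwd=0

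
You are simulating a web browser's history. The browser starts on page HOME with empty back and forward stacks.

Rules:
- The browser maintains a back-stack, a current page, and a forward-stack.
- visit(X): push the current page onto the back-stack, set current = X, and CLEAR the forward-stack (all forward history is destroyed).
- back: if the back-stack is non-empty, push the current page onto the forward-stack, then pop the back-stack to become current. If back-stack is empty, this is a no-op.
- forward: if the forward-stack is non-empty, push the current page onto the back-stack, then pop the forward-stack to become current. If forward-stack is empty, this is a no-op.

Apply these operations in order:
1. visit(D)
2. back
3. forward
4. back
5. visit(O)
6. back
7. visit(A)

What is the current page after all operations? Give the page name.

After 1 (visit(D)): cur=D back=1 fwd=0
After 2 (back): cur=HOME back=0 fwd=1
After 3 (forward): cur=D back=1 fwd=0
After 4 (back): cur=HOME back=0 fwd=1
After 5 (visit(O)): cur=O back=1 fwd=0
After 6 (back): cur=HOME back=0 fwd=1
After 7 (visit(A)): cur=A back=1 fwd=0

Answer: A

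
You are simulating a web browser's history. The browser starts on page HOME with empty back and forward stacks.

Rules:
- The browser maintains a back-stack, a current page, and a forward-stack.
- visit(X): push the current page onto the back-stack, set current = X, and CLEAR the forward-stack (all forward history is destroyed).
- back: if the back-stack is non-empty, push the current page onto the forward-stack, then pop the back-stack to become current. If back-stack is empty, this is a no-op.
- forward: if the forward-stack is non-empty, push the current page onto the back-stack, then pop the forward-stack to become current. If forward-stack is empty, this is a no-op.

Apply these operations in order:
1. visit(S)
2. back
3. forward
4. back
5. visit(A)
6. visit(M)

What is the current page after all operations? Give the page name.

Answer: M

Derivation:
After 1 (visit(S)): cur=S back=1 fwd=0
After 2 (back): cur=HOME back=0 fwd=1
After 3 (forward): cur=S back=1 fwd=0
After 4 (back): cur=HOME back=0 fwd=1
After 5 (visit(A)): cur=A back=1 fwd=0
After 6 (visit(M)): cur=M back=2 fwd=0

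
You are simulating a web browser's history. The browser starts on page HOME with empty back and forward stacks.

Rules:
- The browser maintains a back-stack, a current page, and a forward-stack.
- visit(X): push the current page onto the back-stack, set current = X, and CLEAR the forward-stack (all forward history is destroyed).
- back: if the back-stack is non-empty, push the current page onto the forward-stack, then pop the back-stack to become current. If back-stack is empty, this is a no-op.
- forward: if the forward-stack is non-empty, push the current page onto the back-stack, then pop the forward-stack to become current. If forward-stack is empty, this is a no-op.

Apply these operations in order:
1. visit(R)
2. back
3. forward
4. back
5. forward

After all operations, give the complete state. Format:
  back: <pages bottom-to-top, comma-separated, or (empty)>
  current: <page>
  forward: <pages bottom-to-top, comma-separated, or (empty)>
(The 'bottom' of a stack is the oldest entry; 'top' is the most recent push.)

After 1 (visit(R)): cur=R back=1 fwd=0
After 2 (back): cur=HOME back=0 fwd=1
After 3 (forward): cur=R back=1 fwd=0
After 4 (back): cur=HOME back=0 fwd=1
After 5 (forward): cur=R back=1 fwd=0

Answer: back: HOME
current: R
forward: (empty)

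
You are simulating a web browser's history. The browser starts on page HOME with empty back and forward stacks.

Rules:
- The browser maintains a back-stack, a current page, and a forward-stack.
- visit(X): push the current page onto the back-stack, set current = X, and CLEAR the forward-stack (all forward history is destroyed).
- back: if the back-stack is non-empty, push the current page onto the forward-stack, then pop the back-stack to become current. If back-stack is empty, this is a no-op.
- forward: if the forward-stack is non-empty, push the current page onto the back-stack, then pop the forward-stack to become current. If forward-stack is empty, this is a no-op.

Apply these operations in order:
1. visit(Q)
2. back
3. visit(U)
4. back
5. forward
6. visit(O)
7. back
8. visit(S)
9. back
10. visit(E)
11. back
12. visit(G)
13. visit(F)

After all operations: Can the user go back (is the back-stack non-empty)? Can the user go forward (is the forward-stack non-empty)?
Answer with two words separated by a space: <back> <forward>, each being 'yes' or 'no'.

After 1 (visit(Q)): cur=Q back=1 fwd=0
After 2 (back): cur=HOME back=0 fwd=1
After 3 (visit(U)): cur=U back=1 fwd=0
After 4 (back): cur=HOME back=0 fwd=1
After 5 (forward): cur=U back=1 fwd=0
After 6 (visit(O)): cur=O back=2 fwd=0
After 7 (back): cur=U back=1 fwd=1
After 8 (visit(S)): cur=S back=2 fwd=0
After 9 (back): cur=U back=1 fwd=1
After 10 (visit(E)): cur=E back=2 fwd=0
After 11 (back): cur=U back=1 fwd=1
After 12 (visit(G)): cur=G back=2 fwd=0
After 13 (visit(F)): cur=F back=3 fwd=0

Answer: yes no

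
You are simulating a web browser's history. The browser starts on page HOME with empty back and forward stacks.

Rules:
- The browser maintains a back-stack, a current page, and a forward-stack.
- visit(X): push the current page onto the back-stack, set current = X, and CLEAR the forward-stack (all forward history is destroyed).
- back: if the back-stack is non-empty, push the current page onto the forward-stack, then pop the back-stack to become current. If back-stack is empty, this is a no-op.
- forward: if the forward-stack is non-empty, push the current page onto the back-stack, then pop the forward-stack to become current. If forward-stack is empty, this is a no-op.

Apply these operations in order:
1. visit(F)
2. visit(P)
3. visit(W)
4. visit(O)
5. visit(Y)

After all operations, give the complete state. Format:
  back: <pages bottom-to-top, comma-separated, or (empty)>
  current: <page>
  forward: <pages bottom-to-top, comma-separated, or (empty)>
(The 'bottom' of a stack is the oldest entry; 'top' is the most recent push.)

After 1 (visit(F)): cur=F back=1 fwd=0
After 2 (visit(P)): cur=P back=2 fwd=0
After 3 (visit(W)): cur=W back=3 fwd=0
After 4 (visit(O)): cur=O back=4 fwd=0
After 5 (visit(Y)): cur=Y back=5 fwd=0

Answer: back: HOME,F,P,W,O
current: Y
forward: (empty)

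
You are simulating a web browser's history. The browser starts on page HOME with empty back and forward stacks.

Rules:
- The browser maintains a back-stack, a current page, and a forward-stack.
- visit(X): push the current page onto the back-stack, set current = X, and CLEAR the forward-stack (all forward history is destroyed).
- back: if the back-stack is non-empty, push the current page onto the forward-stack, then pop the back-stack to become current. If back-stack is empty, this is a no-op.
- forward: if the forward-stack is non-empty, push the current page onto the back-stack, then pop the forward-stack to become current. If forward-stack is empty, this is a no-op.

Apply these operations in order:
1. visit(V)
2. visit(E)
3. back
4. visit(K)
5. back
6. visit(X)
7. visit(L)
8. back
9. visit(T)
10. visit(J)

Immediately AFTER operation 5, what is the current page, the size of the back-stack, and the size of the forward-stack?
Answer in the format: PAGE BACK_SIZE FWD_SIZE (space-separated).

After 1 (visit(V)): cur=V back=1 fwd=0
After 2 (visit(E)): cur=E back=2 fwd=0
After 3 (back): cur=V back=1 fwd=1
After 4 (visit(K)): cur=K back=2 fwd=0
After 5 (back): cur=V back=1 fwd=1

V 1 1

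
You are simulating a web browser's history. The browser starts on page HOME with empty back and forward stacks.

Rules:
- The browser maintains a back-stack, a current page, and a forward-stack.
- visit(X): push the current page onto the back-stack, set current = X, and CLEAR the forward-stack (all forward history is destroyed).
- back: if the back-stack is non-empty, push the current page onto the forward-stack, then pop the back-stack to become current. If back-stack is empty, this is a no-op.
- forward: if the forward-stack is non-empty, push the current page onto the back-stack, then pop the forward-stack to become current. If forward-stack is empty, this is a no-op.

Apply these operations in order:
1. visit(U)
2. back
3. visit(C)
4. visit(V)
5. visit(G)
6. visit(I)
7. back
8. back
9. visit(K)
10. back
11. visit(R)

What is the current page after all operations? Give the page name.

After 1 (visit(U)): cur=U back=1 fwd=0
After 2 (back): cur=HOME back=0 fwd=1
After 3 (visit(C)): cur=C back=1 fwd=0
After 4 (visit(V)): cur=V back=2 fwd=0
After 5 (visit(G)): cur=G back=3 fwd=0
After 6 (visit(I)): cur=I back=4 fwd=0
After 7 (back): cur=G back=3 fwd=1
After 8 (back): cur=V back=2 fwd=2
After 9 (visit(K)): cur=K back=3 fwd=0
After 10 (back): cur=V back=2 fwd=1
After 11 (visit(R)): cur=R back=3 fwd=0

Answer: R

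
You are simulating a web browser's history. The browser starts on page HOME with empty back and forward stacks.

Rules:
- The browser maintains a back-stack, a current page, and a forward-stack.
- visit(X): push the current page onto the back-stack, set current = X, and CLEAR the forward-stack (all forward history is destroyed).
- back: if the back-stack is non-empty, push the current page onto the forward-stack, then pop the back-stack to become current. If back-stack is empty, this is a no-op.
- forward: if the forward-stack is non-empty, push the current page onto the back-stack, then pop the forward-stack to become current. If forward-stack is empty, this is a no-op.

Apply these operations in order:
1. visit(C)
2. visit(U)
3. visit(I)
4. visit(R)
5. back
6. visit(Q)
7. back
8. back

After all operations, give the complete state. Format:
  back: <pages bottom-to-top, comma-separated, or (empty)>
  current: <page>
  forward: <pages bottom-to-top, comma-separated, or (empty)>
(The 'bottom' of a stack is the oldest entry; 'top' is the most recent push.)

After 1 (visit(C)): cur=C back=1 fwd=0
After 2 (visit(U)): cur=U back=2 fwd=0
After 3 (visit(I)): cur=I back=3 fwd=0
After 4 (visit(R)): cur=R back=4 fwd=0
After 5 (back): cur=I back=3 fwd=1
After 6 (visit(Q)): cur=Q back=4 fwd=0
After 7 (back): cur=I back=3 fwd=1
After 8 (back): cur=U back=2 fwd=2

Answer: back: HOME,C
current: U
forward: Q,I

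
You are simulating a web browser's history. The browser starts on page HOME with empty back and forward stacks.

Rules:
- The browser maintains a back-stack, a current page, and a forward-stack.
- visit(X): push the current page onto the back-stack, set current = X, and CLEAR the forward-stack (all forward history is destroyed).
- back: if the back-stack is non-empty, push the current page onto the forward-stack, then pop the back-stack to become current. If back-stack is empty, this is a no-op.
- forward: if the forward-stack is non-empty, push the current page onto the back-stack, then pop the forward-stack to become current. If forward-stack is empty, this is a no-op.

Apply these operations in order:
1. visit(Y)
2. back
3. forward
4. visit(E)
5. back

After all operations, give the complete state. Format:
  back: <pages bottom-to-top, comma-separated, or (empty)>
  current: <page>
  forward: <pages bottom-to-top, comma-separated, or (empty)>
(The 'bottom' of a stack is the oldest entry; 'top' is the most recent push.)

Answer: back: HOME
current: Y
forward: E

Derivation:
After 1 (visit(Y)): cur=Y back=1 fwd=0
After 2 (back): cur=HOME back=0 fwd=1
After 3 (forward): cur=Y back=1 fwd=0
After 4 (visit(E)): cur=E back=2 fwd=0
After 5 (back): cur=Y back=1 fwd=1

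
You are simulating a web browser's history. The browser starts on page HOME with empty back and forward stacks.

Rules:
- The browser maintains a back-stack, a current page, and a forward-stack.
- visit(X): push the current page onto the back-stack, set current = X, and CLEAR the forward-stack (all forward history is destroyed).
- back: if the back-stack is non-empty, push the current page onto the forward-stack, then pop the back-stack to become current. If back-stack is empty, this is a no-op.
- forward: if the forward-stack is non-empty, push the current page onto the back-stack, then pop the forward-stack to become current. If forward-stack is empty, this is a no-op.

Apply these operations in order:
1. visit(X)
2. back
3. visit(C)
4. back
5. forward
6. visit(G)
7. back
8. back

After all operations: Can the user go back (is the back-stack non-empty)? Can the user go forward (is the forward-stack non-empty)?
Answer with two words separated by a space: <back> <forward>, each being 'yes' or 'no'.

After 1 (visit(X)): cur=X back=1 fwd=0
After 2 (back): cur=HOME back=0 fwd=1
After 3 (visit(C)): cur=C back=1 fwd=0
After 4 (back): cur=HOME back=0 fwd=1
After 5 (forward): cur=C back=1 fwd=0
After 6 (visit(G)): cur=G back=2 fwd=0
After 7 (back): cur=C back=1 fwd=1
After 8 (back): cur=HOME back=0 fwd=2

Answer: no yes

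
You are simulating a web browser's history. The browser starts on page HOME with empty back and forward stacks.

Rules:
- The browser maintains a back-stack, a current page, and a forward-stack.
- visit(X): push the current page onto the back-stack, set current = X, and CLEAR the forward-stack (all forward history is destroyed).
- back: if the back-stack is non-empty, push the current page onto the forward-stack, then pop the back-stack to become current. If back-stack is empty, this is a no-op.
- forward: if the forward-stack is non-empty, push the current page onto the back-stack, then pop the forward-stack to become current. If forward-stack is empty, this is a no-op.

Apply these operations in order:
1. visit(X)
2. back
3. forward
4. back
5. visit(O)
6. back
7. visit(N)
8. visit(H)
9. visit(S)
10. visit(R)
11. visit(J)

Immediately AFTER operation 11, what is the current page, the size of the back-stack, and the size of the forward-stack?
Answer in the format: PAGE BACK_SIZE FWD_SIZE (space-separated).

After 1 (visit(X)): cur=X back=1 fwd=0
After 2 (back): cur=HOME back=0 fwd=1
After 3 (forward): cur=X back=1 fwd=0
After 4 (back): cur=HOME back=0 fwd=1
After 5 (visit(O)): cur=O back=1 fwd=0
After 6 (back): cur=HOME back=0 fwd=1
After 7 (visit(N)): cur=N back=1 fwd=0
After 8 (visit(H)): cur=H back=2 fwd=0
After 9 (visit(S)): cur=S back=3 fwd=0
After 10 (visit(R)): cur=R back=4 fwd=0
After 11 (visit(J)): cur=J back=5 fwd=0

J 5 0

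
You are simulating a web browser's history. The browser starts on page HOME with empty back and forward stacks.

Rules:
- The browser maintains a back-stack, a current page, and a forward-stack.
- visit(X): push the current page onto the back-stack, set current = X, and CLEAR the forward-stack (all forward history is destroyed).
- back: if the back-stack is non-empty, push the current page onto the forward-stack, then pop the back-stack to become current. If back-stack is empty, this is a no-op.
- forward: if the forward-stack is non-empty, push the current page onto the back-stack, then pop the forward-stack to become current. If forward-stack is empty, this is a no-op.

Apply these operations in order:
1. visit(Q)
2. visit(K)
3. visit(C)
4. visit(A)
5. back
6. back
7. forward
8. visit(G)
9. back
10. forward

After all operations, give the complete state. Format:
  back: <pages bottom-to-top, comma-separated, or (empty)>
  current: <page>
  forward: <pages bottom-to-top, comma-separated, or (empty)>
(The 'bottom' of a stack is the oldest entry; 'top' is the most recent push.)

Answer: back: HOME,Q,K,C
current: G
forward: (empty)

Derivation:
After 1 (visit(Q)): cur=Q back=1 fwd=0
After 2 (visit(K)): cur=K back=2 fwd=0
After 3 (visit(C)): cur=C back=3 fwd=0
After 4 (visit(A)): cur=A back=4 fwd=0
After 5 (back): cur=C back=3 fwd=1
After 6 (back): cur=K back=2 fwd=2
After 7 (forward): cur=C back=3 fwd=1
After 8 (visit(G)): cur=G back=4 fwd=0
After 9 (back): cur=C back=3 fwd=1
After 10 (forward): cur=G back=4 fwd=0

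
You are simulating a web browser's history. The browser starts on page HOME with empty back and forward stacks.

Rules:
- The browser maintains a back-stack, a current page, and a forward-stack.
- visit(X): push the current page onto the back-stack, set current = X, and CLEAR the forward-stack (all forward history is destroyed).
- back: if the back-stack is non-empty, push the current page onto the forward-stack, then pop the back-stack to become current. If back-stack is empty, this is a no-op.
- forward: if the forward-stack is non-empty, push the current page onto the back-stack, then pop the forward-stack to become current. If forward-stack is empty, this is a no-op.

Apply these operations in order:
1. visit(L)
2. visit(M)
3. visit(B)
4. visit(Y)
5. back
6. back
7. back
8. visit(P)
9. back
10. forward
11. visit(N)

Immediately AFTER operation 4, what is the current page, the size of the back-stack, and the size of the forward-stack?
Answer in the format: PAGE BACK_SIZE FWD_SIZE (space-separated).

After 1 (visit(L)): cur=L back=1 fwd=0
After 2 (visit(M)): cur=M back=2 fwd=0
After 3 (visit(B)): cur=B back=3 fwd=0
After 4 (visit(Y)): cur=Y back=4 fwd=0

Y 4 0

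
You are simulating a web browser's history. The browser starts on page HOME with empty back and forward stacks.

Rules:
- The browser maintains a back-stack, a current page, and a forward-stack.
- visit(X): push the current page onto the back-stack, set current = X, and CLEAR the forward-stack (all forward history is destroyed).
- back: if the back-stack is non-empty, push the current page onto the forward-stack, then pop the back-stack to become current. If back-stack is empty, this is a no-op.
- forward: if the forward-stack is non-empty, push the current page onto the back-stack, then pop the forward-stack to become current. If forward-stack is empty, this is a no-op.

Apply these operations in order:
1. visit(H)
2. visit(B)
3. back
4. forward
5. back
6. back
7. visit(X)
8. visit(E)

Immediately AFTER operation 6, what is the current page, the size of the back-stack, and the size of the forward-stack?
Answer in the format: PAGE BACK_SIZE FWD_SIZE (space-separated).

After 1 (visit(H)): cur=H back=1 fwd=0
After 2 (visit(B)): cur=B back=2 fwd=0
After 3 (back): cur=H back=1 fwd=1
After 4 (forward): cur=B back=2 fwd=0
After 5 (back): cur=H back=1 fwd=1
After 6 (back): cur=HOME back=0 fwd=2

HOME 0 2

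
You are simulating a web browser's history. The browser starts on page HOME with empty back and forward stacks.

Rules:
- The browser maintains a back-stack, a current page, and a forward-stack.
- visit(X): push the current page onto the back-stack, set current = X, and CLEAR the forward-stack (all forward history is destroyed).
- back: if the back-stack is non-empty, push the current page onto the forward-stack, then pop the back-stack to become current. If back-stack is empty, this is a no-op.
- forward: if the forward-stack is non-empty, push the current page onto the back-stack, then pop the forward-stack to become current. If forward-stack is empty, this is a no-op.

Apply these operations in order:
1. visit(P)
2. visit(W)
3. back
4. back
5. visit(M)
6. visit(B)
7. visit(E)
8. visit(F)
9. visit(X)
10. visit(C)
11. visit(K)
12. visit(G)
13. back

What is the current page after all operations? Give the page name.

Answer: K

Derivation:
After 1 (visit(P)): cur=P back=1 fwd=0
After 2 (visit(W)): cur=W back=2 fwd=0
After 3 (back): cur=P back=1 fwd=1
After 4 (back): cur=HOME back=0 fwd=2
After 5 (visit(M)): cur=M back=1 fwd=0
After 6 (visit(B)): cur=B back=2 fwd=0
After 7 (visit(E)): cur=E back=3 fwd=0
After 8 (visit(F)): cur=F back=4 fwd=0
After 9 (visit(X)): cur=X back=5 fwd=0
After 10 (visit(C)): cur=C back=6 fwd=0
After 11 (visit(K)): cur=K back=7 fwd=0
After 12 (visit(G)): cur=G back=8 fwd=0
After 13 (back): cur=K back=7 fwd=1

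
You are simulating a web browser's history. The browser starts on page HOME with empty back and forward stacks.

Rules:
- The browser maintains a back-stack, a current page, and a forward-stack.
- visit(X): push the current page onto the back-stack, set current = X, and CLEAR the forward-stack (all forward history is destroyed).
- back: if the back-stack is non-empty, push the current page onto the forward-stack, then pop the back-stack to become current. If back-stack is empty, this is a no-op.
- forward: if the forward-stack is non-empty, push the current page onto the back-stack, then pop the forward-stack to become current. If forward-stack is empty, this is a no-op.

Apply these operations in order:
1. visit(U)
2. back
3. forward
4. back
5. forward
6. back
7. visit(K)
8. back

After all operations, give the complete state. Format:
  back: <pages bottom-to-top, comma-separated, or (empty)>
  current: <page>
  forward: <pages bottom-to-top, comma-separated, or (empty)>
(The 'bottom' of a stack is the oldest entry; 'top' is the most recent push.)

Answer: back: (empty)
current: HOME
forward: K

Derivation:
After 1 (visit(U)): cur=U back=1 fwd=0
After 2 (back): cur=HOME back=0 fwd=1
After 3 (forward): cur=U back=1 fwd=0
After 4 (back): cur=HOME back=0 fwd=1
After 5 (forward): cur=U back=1 fwd=0
After 6 (back): cur=HOME back=0 fwd=1
After 7 (visit(K)): cur=K back=1 fwd=0
After 8 (back): cur=HOME back=0 fwd=1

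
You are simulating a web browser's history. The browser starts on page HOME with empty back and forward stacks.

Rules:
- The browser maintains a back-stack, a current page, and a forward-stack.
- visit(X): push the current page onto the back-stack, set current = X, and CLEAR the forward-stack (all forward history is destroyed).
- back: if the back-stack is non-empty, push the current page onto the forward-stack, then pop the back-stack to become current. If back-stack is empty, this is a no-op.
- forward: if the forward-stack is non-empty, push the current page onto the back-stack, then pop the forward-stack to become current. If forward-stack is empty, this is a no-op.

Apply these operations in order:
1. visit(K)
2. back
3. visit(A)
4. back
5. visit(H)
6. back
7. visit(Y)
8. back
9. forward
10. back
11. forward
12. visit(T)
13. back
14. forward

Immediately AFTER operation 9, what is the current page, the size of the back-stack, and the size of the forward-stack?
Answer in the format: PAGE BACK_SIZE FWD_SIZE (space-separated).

After 1 (visit(K)): cur=K back=1 fwd=0
After 2 (back): cur=HOME back=0 fwd=1
After 3 (visit(A)): cur=A back=1 fwd=0
After 4 (back): cur=HOME back=0 fwd=1
After 5 (visit(H)): cur=H back=1 fwd=0
After 6 (back): cur=HOME back=0 fwd=1
After 7 (visit(Y)): cur=Y back=1 fwd=0
After 8 (back): cur=HOME back=0 fwd=1
After 9 (forward): cur=Y back=1 fwd=0

Y 1 0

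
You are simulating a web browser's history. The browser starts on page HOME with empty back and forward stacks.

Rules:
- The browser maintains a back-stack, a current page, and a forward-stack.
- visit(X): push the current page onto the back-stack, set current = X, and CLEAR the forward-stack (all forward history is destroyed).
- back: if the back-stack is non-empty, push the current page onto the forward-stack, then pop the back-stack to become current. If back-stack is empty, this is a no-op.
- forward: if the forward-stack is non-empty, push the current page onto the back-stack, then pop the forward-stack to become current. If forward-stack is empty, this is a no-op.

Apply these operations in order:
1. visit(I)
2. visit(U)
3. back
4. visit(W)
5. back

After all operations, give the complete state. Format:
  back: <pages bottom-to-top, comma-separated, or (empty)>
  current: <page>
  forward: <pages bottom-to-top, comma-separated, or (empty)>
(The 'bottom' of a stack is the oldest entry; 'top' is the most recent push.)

After 1 (visit(I)): cur=I back=1 fwd=0
After 2 (visit(U)): cur=U back=2 fwd=0
After 3 (back): cur=I back=1 fwd=1
After 4 (visit(W)): cur=W back=2 fwd=0
After 5 (back): cur=I back=1 fwd=1

Answer: back: HOME
current: I
forward: W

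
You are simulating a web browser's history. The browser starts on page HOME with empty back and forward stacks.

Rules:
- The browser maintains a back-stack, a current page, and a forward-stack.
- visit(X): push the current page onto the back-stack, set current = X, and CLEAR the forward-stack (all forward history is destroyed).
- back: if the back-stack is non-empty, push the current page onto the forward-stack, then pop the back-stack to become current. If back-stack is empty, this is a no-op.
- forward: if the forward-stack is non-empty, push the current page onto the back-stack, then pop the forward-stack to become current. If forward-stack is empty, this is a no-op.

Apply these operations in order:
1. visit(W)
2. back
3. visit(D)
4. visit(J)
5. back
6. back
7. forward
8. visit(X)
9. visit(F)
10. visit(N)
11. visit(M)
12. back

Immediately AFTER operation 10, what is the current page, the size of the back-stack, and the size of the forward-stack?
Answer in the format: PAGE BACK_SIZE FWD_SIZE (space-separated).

After 1 (visit(W)): cur=W back=1 fwd=0
After 2 (back): cur=HOME back=0 fwd=1
After 3 (visit(D)): cur=D back=1 fwd=0
After 4 (visit(J)): cur=J back=2 fwd=0
After 5 (back): cur=D back=1 fwd=1
After 6 (back): cur=HOME back=0 fwd=2
After 7 (forward): cur=D back=1 fwd=1
After 8 (visit(X)): cur=X back=2 fwd=0
After 9 (visit(F)): cur=F back=3 fwd=0
After 10 (visit(N)): cur=N back=4 fwd=0

N 4 0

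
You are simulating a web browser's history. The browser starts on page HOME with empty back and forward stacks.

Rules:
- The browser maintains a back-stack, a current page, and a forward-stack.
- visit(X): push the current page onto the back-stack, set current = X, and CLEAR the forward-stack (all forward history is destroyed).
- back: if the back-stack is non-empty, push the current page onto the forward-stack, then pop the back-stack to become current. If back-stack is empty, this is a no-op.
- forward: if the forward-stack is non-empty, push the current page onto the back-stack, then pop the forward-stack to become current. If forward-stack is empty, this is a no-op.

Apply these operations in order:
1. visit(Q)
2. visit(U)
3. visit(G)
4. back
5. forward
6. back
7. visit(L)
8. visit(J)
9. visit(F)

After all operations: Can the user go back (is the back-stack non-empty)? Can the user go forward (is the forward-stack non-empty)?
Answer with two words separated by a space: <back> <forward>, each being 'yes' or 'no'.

After 1 (visit(Q)): cur=Q back=1 fwd=0
After 2 (visit(U)): cur=U back=2 fwd=0
After 3 (visit(G)): cur=G back=3 fwd=0
After 4 (back): cur=U back=2 fwd=1
After 5 (forward): cur=G back=3 fwd=0
After 6 (back): cur=U back=2 fwd=1
After 7 (visit(L)): cur=L back=3 fwd=0
After 8 (visit(J)): cur=J back=4 fwd=0
After 9 (visit(F)): cur=F back=5 fwd=0

Answer: yes no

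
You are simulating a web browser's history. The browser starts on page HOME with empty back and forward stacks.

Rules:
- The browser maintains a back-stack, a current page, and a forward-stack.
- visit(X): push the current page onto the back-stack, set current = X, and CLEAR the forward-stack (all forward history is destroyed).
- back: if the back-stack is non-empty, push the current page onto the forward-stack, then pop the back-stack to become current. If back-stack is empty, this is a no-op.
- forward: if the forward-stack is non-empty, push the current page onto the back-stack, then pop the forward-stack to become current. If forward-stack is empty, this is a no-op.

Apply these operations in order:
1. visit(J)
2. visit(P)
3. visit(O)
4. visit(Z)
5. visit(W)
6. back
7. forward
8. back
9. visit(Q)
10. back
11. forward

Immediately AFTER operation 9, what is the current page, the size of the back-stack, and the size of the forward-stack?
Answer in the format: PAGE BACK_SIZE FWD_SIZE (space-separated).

After 1 (visit(J)): cur=J back=1 fwd=0
After 2 (visit(P)): cur=P back=2 fwd=0
After 3 (visit(O)): cur=O back=3 fwd=0
After 4 (visit(Z)): cur=Z back=4 fwd=0
After 5 (visit(W)): cur=W back=5 fwd=0
After 6 (back): cur=Z back=4 fwd=1
After 7 (forward): cur=W back=5 fwd=0
After 8 (back): cur=Z back=4 fwd=1
After 9 (visit(Q)): cur=Q back=5 fwd=0

Q 5 0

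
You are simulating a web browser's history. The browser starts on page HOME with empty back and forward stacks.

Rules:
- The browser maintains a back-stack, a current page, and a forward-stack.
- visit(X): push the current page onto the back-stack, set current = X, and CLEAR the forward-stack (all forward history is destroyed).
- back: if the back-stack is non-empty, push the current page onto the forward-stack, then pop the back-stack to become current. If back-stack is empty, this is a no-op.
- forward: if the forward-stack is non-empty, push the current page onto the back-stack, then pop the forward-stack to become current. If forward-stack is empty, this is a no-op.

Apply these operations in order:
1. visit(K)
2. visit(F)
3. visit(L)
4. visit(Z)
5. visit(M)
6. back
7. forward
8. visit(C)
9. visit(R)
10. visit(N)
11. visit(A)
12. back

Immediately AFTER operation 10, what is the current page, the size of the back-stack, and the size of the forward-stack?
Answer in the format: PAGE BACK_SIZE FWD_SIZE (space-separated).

After 1 (visit(K)): cur=K back=1 fwd=0
After 2 (visit(F)): cur=F back=2 fwd=0
After 3 (visit(L)): cur=L back=3 fwd=0
After 4 (visit(Z)): cur=Z back=4 fwd=0
After 5 (visit(M)): cur=M back=5 fwd=0
After 6 (back): cur=Z back=4 fwd=1
After 7 (forward): cur=M back=5 fwd=0
After 8 (visit(C)): cur=C back=6 fwd=0
After 9 (visit(R)): cur=R back=7 fwd=0
After 10 (visit(N)): cur=N back=8 fwd=0

N 8 0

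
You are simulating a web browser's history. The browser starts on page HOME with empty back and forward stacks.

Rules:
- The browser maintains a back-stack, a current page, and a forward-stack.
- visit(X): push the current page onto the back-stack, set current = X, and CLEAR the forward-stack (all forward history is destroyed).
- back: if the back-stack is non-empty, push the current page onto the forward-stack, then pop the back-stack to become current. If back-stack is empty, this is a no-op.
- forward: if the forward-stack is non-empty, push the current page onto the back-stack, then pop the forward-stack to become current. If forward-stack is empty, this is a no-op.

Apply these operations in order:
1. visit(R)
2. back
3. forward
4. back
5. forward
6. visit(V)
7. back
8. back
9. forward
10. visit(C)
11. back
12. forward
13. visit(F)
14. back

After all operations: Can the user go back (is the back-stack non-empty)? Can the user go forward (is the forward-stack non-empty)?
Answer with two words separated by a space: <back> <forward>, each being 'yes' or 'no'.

After 1 (visit(R)): cur=R back=1 fwd=0
After 2 (back): cur=HOME back=0 fwd=1
After 3 (forward): cur=R back=1 fwd=0
After 4 (back): cur=HOME back=0 fwd=1
After 5 (forward): cur=R back=1 fwd=0
After 6 (visit(V)): cur=V back=2 fwd=0
After 7 (back): cur=R back=1 fwd=1
After 8 (back): cur=HOME back=0 fwd=2
After 9 (forward): cur=R back=1 fwd=1
After 10 (visit(C)): cur=C back=2 fwd=0
After 11 (back): cur=R back=1 fwd=1
After 12 (forward): cur=C back=2 fwd=0
After 13 (visit(F)): cur=F back=3 fwd=0
After 14 (back): cur=C back=2 fwd=1

Answer: yes yes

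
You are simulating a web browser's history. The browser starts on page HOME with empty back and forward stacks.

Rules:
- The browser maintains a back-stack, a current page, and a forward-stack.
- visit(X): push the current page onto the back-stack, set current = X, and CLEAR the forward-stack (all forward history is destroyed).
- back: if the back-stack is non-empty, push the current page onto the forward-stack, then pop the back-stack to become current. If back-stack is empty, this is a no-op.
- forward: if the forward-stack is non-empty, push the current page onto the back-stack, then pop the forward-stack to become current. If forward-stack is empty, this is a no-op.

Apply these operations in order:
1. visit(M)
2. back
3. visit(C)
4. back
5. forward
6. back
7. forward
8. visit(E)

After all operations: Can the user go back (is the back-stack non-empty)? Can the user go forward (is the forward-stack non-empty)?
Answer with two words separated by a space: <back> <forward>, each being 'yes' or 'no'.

After 1 (visit(M)): cur=M back=1 fwd=0
After 2 (back): cur=HOME back=0 fwd=1
After 3 (visit(C)): cur=C back=1 fwd=0
After 4 (back): cur=HOME back=0 fwd=1
After 5 (forward): cur=C back=1 fwd=0
After 6 (back): cur=HOME back=0 fwd=1
After 7 (forward): cur=C back=1 fwd=0
After 8 (visit(E)): cur=E back=2 fwd=0

Answer: yes no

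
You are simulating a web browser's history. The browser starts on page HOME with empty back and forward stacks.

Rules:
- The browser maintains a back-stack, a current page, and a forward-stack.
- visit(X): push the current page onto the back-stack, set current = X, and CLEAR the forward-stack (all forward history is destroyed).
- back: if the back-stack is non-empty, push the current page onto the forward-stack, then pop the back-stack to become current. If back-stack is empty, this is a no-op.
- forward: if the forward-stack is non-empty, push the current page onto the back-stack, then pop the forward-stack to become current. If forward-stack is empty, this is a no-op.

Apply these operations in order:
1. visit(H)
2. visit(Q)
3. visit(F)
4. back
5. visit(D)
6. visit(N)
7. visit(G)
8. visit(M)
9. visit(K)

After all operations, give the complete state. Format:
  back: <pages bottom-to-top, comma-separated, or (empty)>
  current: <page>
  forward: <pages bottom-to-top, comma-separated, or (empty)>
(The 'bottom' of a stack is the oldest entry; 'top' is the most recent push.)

After 1 (visit(H)): cur=H back=1 fwd=0
After 2 (visit(Q)): cur=Q back=2 fwd=0
After 3 (visit(F)): cur=F back=3 fwd=0
After 4 (back): cur=Q back=2 fwd=1
After 5 (visit(D)): cur=D back=3 fwd=0
After 6 (visit(N)): cur=N back=4 fwd=0
After 7 (visit(G)): cur=G back=5 fwd=0
After 8 (visit(M)): cur=M back=6 fwd=0
After 9 (visit(K)): cur=K back=7 fwd=0

Answer: back: HOME,H,Q,D,N,G,M
current: K
forward: (empty)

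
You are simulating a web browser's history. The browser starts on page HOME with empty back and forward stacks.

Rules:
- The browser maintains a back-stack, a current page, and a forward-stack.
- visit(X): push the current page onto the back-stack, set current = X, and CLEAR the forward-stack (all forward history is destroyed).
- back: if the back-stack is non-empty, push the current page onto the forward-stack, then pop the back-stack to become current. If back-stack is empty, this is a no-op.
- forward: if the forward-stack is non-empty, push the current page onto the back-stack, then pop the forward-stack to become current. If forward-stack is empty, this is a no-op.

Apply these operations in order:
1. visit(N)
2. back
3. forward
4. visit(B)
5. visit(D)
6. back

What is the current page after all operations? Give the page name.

Answer: B

Derivation:
After 1 (visit(N)): cur=N back=1 fwd=0
After 2 (back): cur=HOME back=0 fwd=1
After 3 (forward): cur=N back=1 fwd=0
After 4 (visit(B)): cur=B back=2 fwd=0
After 5 (visit(D)): cur=D back=3 fwd=0
After 6 (back): cur=B back=2 fwd=1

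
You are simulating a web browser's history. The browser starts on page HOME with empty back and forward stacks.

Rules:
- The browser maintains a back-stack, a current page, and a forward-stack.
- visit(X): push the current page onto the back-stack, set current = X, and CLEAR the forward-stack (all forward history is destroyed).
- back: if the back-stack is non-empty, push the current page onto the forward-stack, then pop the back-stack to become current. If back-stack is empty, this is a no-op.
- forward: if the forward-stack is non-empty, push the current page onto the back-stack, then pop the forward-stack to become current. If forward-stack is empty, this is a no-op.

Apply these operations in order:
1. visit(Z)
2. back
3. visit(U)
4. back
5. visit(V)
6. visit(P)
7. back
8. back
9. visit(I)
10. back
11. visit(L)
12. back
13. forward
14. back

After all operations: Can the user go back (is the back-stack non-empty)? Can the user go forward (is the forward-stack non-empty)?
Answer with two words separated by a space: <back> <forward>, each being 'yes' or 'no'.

Answer: no yes

Derivation:
After 1 (visit(Z)): cur=Z back=1 fwd=0
After 2 (back): cur=HOME back=0 fwd=1
After 3 (visit(U)): cur=U back=1 fwd=0
After 4 (back): cur=HOME back=0 fwd=1
After 5 (visit(V)): cur=V back=1 fwd=0
After 6 (visit(P)): cur=P back=2 fwd=0
After 7 (back): cur=V back=1 fwd=1
After 8 (back): cur=HOME back=0 fwd=2
After 9 (visit(I)): cur=I back=1 fwd=0
After 10 (back): cur=HOME back=0 fwd=1
After 11 (visit(L)): cur=L back=1 fwd=0
After 12 (back): cur=HOME back=0 fwd=1
After 13 (forward): cur=L back=1 fwd=0
After 14 (back): cur=HOME back=0 fwd=1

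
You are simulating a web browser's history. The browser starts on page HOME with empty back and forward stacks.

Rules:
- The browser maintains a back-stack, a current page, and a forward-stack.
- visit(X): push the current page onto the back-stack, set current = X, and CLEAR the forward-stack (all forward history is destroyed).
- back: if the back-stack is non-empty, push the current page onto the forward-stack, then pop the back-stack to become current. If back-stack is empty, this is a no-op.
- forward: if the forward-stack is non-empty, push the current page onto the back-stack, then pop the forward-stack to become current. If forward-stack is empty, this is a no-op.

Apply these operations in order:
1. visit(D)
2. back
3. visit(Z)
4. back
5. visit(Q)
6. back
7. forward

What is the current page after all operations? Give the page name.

After 1 (visit(D)): cur=D back=1 fwd=0
After 2 (back): cur=HOME back=0 fwd=1
After 3 (visit(Z)): cur=Z back=1 fwd=0
After 4 (back): cur=HOME back=0 fwd=1
After 5 (visit(Q)): cur=Q back=1 fwd=0
After 6 (back): cur=HOME back=0 fwd=1
After 7 (forward): cur=Q back=1 fwd=0

Answer: Q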